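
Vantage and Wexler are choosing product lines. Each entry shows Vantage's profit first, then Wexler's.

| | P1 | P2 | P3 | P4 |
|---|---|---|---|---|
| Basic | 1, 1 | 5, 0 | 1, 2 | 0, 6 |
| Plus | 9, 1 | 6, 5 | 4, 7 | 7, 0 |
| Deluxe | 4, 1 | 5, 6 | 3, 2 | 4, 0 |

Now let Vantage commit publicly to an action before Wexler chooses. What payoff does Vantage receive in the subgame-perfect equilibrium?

5

Work backward from Wexler's decision.
- Basic: Wexler compares 1, 0, 2, 6 and picks P4; Vantage would get 0.
- Plus: Wexler compares 1, 5, 7, 0 and picks P3; Vantage would get 4.
- Deluxe: Wexler compares 1, 6, 2, 0 and picks P2; Vantage would get 5.
Among 0, 4, 5, the best is 5 at Deluxe. Subgame-perfect outcome: (Deluxe, P2) with payoffs (5, 6).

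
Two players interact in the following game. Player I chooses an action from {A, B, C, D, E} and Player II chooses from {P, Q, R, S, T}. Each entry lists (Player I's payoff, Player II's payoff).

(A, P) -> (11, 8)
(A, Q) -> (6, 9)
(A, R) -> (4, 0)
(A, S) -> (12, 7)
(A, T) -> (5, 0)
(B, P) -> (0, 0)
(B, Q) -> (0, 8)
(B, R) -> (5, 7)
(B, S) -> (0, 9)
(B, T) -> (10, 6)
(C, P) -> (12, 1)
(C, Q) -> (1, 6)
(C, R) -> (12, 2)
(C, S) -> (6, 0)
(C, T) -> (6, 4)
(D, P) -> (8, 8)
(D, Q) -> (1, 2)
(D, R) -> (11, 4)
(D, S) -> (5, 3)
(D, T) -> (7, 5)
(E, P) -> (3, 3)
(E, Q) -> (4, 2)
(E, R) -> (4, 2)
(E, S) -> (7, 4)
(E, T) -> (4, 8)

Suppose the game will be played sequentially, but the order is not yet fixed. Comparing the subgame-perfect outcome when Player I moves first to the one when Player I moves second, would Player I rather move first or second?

first

If Player I leads: Player II's best replies are A→Q, B→S, C→Q, D→P, E→T; Player I's induced payoffs 6, 0, 1, 8, 4; outcome (D, P), payoffs (8, 8).
If Player II leads: Player I's best replies are P→C, Q→A, R→C, S→A, T→B; Player II's induced payoffs 1, 9, 2, 7, 6; outcome (A, Q), payoffs (6, 9).
Player I gets 8 moving first and 6 moving second, so Player I prefers to move first.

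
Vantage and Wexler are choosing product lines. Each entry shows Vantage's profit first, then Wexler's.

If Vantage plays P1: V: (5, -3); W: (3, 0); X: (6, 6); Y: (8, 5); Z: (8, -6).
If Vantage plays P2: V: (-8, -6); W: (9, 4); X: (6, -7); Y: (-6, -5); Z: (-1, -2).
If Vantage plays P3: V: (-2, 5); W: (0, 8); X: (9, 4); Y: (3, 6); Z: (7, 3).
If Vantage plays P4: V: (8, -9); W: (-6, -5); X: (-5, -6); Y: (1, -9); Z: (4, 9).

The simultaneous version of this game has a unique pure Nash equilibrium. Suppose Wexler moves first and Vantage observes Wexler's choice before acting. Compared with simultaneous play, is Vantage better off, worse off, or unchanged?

Work backward from Vantage's decision.
- V: Vantage compares 5, -8, -2, 8 and picks P4; Wexler would get -9.
- W: Vantage compares 3, 9, 0, -6 and picks P2; Wexler would get 4.
- X: Vantage compares 6, 6, 9, -5 and picks P3; Wexler would get 4.
- Y: Vantage compares 8, -6, 3, 1 and picks P1; Wexler would get 5.
- Z: Vantage compares 8, -1, 7, 4 and picks P1; Wexler would get -6.
Wexler's induced payoffs are -9, 4, 4, 5, -6, so Wexler commits to Y. Subgame-perfect outcome: (P1, Y) with payoffs (8, 5).
Under simultaneous play:
Vantage's best replies: V→P4; W→P2; X→P3; Y→P1; Z→P1.
Wexler's best replies: P1→X; P2→W; P3→W; P4→Z.
Only (P2, W) has each player best-responding; Nash payoffs (9, 4).
Vantage earns 8 sequentially versus 9 at the Nash outcome: worse off.

worse off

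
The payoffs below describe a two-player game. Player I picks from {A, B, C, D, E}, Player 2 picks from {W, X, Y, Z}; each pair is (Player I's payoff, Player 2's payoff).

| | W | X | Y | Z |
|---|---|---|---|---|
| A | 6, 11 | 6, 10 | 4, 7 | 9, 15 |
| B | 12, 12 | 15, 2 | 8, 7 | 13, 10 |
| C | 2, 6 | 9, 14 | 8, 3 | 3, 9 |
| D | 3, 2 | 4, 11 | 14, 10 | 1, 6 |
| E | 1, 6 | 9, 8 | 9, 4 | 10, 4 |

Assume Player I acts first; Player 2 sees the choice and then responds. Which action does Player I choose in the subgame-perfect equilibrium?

B

Work backward from Player 2's decision.
- A: Player 2 compares 11, 10, 7, 15 and picks Z; Player I would get 9.
- B: Player 2 compares 12, 2, 7, 10 and picks W; Player I would get 12.
- C: Player 2 compares 6, 14, 3, 9 and picks X; Player I would get 9.
- D: Player 2 compares 2, 11, 10, 6 and picks X; Player I would get 4.
- E: Player 2 compares 6, 8, 4, 4 and picks X; Player I would get 9.
Among 9, 12, 9, 4, 9, the best is 12 at B. Subgame-perfect outcome: (B, W) with payoffs (12, 12).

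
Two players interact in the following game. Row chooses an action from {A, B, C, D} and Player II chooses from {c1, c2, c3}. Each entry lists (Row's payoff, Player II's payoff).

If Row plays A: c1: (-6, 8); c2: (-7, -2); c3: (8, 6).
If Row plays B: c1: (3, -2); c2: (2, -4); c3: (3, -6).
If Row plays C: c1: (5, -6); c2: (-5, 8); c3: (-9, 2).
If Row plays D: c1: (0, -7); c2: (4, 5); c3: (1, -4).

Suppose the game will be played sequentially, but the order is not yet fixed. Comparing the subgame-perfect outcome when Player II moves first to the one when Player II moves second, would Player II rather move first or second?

If Row leads: Player II's best replies are A→c1, B→c1, C→c2, D→c2; Row's induced payoffs -6, 3, -5, 4; outcome (D, c2), payoffs (4, 5).
If Player II leads: Row's best replies are c1→C, c2→D, c3→A; Player II's induced payoffs -6, 5, 6; outcome (A, c3), payoffs (8, 6).
Player II gets 6 moving first and 5 moving second, so Player II prefers to move first.

first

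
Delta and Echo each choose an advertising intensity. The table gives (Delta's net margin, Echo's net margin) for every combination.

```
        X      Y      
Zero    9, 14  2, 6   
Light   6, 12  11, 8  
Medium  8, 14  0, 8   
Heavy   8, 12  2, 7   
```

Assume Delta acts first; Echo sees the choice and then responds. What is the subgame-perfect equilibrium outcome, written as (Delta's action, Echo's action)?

(Zero, X)

Work backward from Echo's decision.
- Zero → Echo plays X (best of 14, 6); Delta gets 9.
- Light → Echo plays X (best of 12, 8); Delta gets 6.
- Medium → Echo plays X (best of 14, 8); Delta gets 8.
- Heavy → Echo plays X (best of 12, 7); Delta gets 8.
Among 9, 6, 8, 8, the best is 9 at Zero. Subgame-perfect outcome: (Zero, X) with payoffs (9, 14).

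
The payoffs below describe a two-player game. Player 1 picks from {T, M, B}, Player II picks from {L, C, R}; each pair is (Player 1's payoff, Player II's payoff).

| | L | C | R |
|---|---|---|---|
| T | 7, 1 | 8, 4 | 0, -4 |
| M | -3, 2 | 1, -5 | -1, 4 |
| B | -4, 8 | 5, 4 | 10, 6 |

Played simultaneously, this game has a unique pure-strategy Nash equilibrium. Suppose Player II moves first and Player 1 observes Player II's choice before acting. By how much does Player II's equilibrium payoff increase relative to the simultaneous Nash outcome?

2

Work backward from Player 1's decision.
- L: BR = T, leader payoff 1.
- C: BR = T, leader payoff 4.
- R: BR = B, leader payoff 6.
Player II's induced payoffs are 1, 4, 6, so Player II commits to R. Subgame-perfect outcome: (B, R) with payoffs (10, 6).
For the simultaneous game, intersect best replies.
Player 1's best replies: L→T; C→T; R→B.
Player II's best replies: T→C; M→R; B→L.
Only (T, C) has each player best-responding; Nash payoffs (8, 4).
Player II's commitment gain: 6 − 4 = 2.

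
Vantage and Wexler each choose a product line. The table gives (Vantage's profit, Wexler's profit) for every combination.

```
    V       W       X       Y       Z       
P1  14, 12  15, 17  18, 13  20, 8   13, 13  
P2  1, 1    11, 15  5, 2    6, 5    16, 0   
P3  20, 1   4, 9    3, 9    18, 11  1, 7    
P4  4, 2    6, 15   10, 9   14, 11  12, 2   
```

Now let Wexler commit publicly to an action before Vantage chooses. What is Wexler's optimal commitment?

Work backward from Vantage's decision.
- V → Vantage plays P3 (best of 14, 1, 20, 4); Wexler gets 1.
- W → Vantage plays P1 (best of 15, 11, 4, 6); Wexler gets 17.
- X → Vantage plays P1 (best of 18, 5, 3, 10); Wexler gets 13.
- Y → Vantage plays P1 (best of 20, 6, 18, 14); Wexler gets 8.
- Z → Vantage plays P2 (best of 13, 16, 1, 12); Wexler gets 0.
Wexler's induced payoffs are 1, 17, 13, 8, 0, so Wexler commits to W. Subgame-perfect outcome: (P1, W) with payoffs (15, 17).

W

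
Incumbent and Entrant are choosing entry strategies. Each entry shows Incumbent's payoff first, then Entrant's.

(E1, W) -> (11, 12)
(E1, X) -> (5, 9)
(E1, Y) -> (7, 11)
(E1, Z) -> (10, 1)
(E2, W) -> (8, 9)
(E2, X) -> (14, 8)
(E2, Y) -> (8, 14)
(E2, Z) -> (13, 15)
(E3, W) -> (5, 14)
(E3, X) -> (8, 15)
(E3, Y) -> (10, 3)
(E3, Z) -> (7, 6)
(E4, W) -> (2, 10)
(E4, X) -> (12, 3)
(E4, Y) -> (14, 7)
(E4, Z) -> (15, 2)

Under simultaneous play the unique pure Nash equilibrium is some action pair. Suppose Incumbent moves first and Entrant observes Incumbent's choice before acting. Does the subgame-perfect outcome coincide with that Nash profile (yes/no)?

no

Work backward from Entrant's decision.
- E1: Entrant compares 12, 9, 11, 1 and picks W; Incumbent would get 11.
- E2: Entrant compares 9, 8, 14, 15 and picks Z; Incumbent would get 13.
- E3: Entrant compares 14, 15, 3, 6 and picks X; Incumbent would get 8.
- E4: Entrant compares 10, 3, 7, 2 and picks W; Incumbent would get 2.
Maximizing over 11, 13, 8, 2, Incumbent chooses E2. Subgame-perfect outcome: (E2, Z) with payoffs (13, 15).
For the simultaneous game, intersect best replies.
Incumbent's best replies: W→E1; X→E2; Y→E4; Z→E4.
Entrant's best replies: E1→W; E2→Z; E3→X; E4→W.
Only (E1, W) has each player best-responding; Nash payoffs (11, 12).
Sequential outcome (E2, Z) differs from the Nash profile (E1, W).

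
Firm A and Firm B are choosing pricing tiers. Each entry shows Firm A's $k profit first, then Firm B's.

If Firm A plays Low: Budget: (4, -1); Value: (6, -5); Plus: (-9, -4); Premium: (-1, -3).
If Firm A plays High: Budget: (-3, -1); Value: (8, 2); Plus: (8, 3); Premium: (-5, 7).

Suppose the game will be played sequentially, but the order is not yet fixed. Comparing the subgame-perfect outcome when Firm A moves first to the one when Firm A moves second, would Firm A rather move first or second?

If Firm A leads: Firm B's best replies are Low→Budget, High→Premium; Firm A's induced payoffs 4, -5; outcome (Low, Budget), payoffs (4, -1).
If Firm B leads: Firm A's best replies are Budget→Low, Value→High, Plus→High, Premium→Low; Firm B's induced payoffs -1, 2, 3, -3; outcome (High, Plus), payoffs (8, 3).
Firm A gets 4 moving first and 8 moving second, so Firm A prefers to move second.

second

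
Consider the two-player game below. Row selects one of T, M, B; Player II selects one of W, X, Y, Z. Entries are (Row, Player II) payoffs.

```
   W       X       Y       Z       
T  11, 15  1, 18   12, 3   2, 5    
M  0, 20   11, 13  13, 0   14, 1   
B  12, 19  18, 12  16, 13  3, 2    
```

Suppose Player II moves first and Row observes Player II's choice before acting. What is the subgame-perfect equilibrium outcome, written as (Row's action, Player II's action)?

(B, W)

Solve by backward induction (Player II leads).
- W: Row compares 11, 0, 12 and picks B; Player II would get 19.
- X: Row compares 1, 11, 18 and picks B; Player II would get 12.
- Y: Row compares 12, 13, 16 and picks B; Player II would get 13.
- Z: Row compares 2, 14, 3 and picks M; Player II would get 1.
Maximizing over 19, 12, 13, 1, Player II chooses W. Subgame-perfect outcome: (B, W) with payoffs (12, 19).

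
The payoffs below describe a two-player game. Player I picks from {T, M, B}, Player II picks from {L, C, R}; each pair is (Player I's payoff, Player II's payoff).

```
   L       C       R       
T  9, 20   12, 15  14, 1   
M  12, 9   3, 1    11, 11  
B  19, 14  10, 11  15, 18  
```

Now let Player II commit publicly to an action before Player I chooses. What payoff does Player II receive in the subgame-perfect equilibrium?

Solve by backward induction (Player II leads).
- L: Player I compares 9, 12, 19 and picks B; Player II would get 14.
- C: Player I compares 12, 3, 10 and picks T; Player II would get 15.
- R: Player I compares 14, 11, 15 and picks B; Player II would get 18.
Player II's induced payoffs are 14, 15, 18, so Player II commits to R. Subgame-perfect outcome: (B, R) with payoffs (15, 18).

18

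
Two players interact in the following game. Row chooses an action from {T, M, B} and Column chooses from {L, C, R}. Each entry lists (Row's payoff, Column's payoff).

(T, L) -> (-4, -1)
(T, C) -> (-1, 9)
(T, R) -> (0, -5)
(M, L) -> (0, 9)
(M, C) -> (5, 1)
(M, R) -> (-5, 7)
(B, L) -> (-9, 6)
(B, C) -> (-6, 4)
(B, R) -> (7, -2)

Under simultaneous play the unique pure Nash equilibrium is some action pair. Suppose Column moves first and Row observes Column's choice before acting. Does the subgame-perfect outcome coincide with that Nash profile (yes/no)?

yes

Row best-responds to each possible Column move:
- L: Row compares -4, 0, -9 and picks M; Column would get 9.
- C: Row compares -1, 5, -6 and picks M; Column would get 1.
- R: Row compares 0, -5, 7 and picks B; Column would get -2.
Column's induced payoffs are 9, 1, -2, so Column commits to L. Subgame-perfect outcome: (M, L) with payoffs (0, 9).
Under simultaneous play:
Row's best replies: L→M; C→M; R→B.
Column's best replies: T→C; M→L; B→L.
Only (M, L) has each player best-responding; Nash payoffs (0, 9).
Sequential outcome (M, L) coincides with the Nash profile (M, L).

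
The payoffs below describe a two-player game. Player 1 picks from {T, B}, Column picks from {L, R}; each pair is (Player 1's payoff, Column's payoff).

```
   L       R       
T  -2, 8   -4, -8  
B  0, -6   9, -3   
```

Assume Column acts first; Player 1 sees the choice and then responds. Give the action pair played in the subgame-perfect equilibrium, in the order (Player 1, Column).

Player 1 best-responds to each possible Column move:
- L → Player 1 plays B (best of -2, 0); Column gets -6.
- R → Player 1 plays B (best of -4, 9); Column gets -3.
Column's induced payoffs are -6, -3, so Column commits to R. Subgame-perfect outcome: (B, R) with payoffs (9, -3).

(B, R)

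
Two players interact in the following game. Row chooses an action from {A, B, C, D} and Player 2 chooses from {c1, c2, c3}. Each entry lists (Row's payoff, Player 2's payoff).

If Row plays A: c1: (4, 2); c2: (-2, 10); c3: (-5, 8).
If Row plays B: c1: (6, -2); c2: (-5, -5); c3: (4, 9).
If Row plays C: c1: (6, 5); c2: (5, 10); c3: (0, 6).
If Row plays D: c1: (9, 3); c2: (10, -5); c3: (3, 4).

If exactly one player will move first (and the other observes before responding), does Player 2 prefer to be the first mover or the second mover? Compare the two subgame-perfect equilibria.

If Row leads: Player 2's best replies are A→c2, B→c3, C→c2, D→c3; Row's induced payoffs -2, 4, 5, 3; outcome (C, c2), payoffs (5, 10).
If Player 2 leads: Row's best replies are c1→D, c2→D, c3→B; Player 2's induced payoffs 3, -5, 9; outcome (B, c3), payoffs (4, 9).
Player 2 gets 9 moving first and 10 moving second, so Player 2 prefers to move second.

second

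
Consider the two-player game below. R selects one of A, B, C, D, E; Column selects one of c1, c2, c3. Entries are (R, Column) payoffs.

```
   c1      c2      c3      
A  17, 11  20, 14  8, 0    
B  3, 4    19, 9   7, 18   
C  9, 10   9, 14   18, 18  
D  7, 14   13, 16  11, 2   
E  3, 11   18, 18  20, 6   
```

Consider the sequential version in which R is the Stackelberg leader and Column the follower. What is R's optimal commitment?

A

Solve by backward induction (R leads).
- A → Column plays c2 (best of 11, 14, 0); R gets 20.
- B → Column plays c3 (best of 4, 9, 18); R gets 7.
- C → Column plays c3 (best of 10, 14, 18); R gets 18.
- D → Column plays c2 (best of 14, 16, 2); R gets 13.
- E → Column plays c2 (best of 11, 18, 6); R gets 18.
Maximizing over 20, 7, 18, 13, 18, R chooses A. Subgame-perfect outcome: (A, c2) with payoffs (20, 14).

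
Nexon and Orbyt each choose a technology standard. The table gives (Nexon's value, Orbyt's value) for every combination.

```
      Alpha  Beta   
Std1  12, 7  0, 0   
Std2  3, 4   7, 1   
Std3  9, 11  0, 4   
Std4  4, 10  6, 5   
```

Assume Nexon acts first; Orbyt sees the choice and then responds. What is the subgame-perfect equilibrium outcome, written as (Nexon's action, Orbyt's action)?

Solve by backward induction (Nexon leads).
- Std1: BR = Alpha, leader payoff 12.
- Std2: BR = Alpha, leader payoff 3.
- Std3: BR = Alpha, leader payoff 9.
- Std4: BR = Alpha, leader payoff 4.
Maximizing over 12, 3, 9, 4, Nexon chooses Std1. Subgame-perfect outcome: (Std1, Alpha) with payoffs (12, 7).

(Std1, Alpha)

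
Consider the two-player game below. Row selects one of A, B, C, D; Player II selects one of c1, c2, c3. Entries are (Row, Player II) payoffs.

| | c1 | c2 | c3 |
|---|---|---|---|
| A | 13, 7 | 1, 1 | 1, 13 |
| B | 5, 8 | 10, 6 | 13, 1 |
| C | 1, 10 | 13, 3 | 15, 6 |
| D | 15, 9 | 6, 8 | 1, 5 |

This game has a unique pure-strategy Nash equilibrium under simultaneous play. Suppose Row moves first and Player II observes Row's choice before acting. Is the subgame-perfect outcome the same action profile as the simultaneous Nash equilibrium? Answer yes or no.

Work backward from Player II's decision.
- A: Player II compares 7, 1, 13 and picks c3; Row would get 1.
- B: Player II compares 8, 6, 1 and picks c1; Row would get 5.
- C: Player II compares 10, 3, 6 and picks c1; Row would get 1.
- D: Player II compares 9, 8, 5 and picks c1; Row would get 15.
Among 1, 5, 1, 15, the best is 15 at D. Subgame-perfect outcome: (D, c1) with payoffs (15, 9).
Now find the simultaneous Nash equilibrium.
Row's best replies: c1→D; c2→C; c3→C.
Player II's best replies: A→c3; B→c1; C→c1; D→c1.
The unique mutual best reply is (D, c1), giving (15, 9).
Sequential outcome (D, c1) coincides with the Nash profile (D, c1).

yes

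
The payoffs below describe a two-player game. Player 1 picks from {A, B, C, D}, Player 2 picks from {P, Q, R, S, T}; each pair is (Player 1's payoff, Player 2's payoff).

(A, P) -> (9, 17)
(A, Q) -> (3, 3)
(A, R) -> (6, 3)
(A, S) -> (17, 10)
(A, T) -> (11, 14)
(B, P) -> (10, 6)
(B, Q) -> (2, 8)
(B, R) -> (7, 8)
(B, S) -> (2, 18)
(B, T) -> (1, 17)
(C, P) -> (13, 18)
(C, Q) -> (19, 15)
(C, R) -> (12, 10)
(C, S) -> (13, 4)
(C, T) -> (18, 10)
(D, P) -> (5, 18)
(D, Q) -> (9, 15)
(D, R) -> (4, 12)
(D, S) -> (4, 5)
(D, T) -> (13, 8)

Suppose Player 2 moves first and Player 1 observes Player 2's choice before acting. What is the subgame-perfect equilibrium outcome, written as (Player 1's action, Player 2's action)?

Player 1 best-responds to each possible Player 2 move:
- P → Player 1 plays C (best of 9, 10, 13, 5); Player 2 gets 18.
- Q → Player 1 plays C (best of 3, 2, 19, 9); Player 2 gets 15.
- R → Player 1 plays C (best of 6, 7, 12, 4); Player 2 gets 10.
- S → Player 1 plays A (best of 17, 2, 13, 4); Player 2 gets 10.
- T → Player 1 plays C (best of 11, 1, 18, 13); Player 2 gets 10.
Player 2's induced payoffs are 18, 15, 10, 10, 10, so Player 2 commits to P. Subgame-perfect outcome: (C, P) with payoffs (13, 18).

(C, P)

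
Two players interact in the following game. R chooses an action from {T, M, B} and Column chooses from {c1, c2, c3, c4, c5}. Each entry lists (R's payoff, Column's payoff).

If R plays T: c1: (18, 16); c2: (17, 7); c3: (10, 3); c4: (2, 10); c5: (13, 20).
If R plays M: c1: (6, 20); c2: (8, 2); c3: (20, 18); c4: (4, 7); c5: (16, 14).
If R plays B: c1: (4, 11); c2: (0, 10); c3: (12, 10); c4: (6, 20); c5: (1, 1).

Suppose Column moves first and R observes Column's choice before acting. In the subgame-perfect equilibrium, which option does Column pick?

c4

Work backward from R's decision.
- c1: R compares 18, 6, 4 and picks T; Column would get 16.
- c2: R compares 17, 8, 0 and picks T; Column would get 7.
- c3: R compares 10, 20, 12 and picks M; Column would get 18.
- c4: R compares 2, 4, 6 and picks B; Column would get 20.
- c5: R compares 13, 16, 1 and picks M; Column would get 14.
Maximizing over 16, 7, 18, 20, 14, Column chooses c4. Subgame-perfect outcome: (B, c4) with payoffs (6, 20).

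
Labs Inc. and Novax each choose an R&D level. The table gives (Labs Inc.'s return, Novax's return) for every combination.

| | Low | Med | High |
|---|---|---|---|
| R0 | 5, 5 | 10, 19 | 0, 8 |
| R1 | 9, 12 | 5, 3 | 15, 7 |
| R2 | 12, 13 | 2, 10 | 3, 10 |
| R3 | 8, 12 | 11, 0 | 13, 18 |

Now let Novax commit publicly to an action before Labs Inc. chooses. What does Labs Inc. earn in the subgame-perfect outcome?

12

Labs Inc. best-responds to each possible Novax move:
- Low: Labs Inc. compares 5, 9, 12, 8 and picks R2; Novax would get 13.
- Med: Labs Inc. compares 10, 5, 2, 11 and picks R3; Novax would get 0.
- High: Labs Inc. compares 0, 15, 3, 13 and picks R1; Novax would get 7.
Among 13, 0, 7, the best is 13 at Low. Subgame-perfect outcome: (R2, Low) with payoffs (12, 13).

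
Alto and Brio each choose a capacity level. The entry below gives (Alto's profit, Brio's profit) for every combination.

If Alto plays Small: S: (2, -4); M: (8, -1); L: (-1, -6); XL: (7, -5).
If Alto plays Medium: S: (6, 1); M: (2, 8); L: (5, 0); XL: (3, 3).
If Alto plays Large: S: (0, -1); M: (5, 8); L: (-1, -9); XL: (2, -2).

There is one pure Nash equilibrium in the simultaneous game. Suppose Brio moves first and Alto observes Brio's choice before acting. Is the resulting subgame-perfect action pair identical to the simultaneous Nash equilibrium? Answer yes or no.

no

Solve by backward induction (Brio leads).
- S → Alto plays Medium (best of 2, 6, 0); Brio gets 1.
- M → Alto plays Small (best of 8, 2, 5); Brio gets -1.
- L → Alto plays Medium (best of -1, 5, -1); Brio gets 0.
- XL → Alto plays Small (best of 7, 3, 2); Brio gets -5.
Brio's induced payoffs are 1, -1, 0, -5, so Brio commits to S. Subgame-perfect outcome: (Medium, S) with payoffs (6, 1).
Now find the simultaneous Nash equilibrium.
Alto's best replies: S→Medium; M→Small; L→Medium; XL→Small.
Brio's best replies: Small→M; Medium→M; Large→M.
Only (Small, M) has each player best-responding; Nash payoffs (8, -1).
Sequential outcome (Medium, S) differs from the Nash profile (Small, M).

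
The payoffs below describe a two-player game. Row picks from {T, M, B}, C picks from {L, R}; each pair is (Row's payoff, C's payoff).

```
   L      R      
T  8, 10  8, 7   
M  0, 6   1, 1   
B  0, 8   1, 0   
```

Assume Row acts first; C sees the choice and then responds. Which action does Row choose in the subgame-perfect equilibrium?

T

Solve by backward induction (Row leads).
- T: BR = L, leader payoff 8.
- M: BR = L, leader payoff 0.
- B: BR = L, leader payoff 0.
Among 8, 0, 0, the best is 8 at T. Subgame-perfect outcome: (T, L) with payoffs (8, 10).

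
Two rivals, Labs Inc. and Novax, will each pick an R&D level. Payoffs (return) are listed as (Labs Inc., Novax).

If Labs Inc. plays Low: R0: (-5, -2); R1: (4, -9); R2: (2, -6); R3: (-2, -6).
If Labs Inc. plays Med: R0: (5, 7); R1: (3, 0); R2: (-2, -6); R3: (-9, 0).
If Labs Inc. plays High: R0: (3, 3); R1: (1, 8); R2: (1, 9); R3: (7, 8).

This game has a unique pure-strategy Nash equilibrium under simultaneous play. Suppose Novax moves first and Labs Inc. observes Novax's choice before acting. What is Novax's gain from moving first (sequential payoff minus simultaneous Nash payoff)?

Labs Inc. best-responds to each possible Novax move:
- R0 → Labs Inc. plays Med (best of -5, 5, 3); Novax gets 7.
- R1 → Labs Inc. plays Low (best of 4, 3, 1); Novax gets -9.
- R2 → Labs Inc. plays Low (best of 2, -2, 1); Novax gets -6.
- R3 → Labs Inc. plays High (best of -2, -9, 7); Novax gets 8.
Novax's induced payoffs are 7, -9, -6, 8, so Novax commits to R3. Subgame-perfect outcome: (High, R3) with payoffs (7, 8).
For the simultaneous game, intersect best replies.
Labs Inc.'s best replies: R0→Med; R1→Low; R2→Low; R3→High.
Novax's best replies: Low→R0; Med→R0; High→R2.
Only (Med, R0) has each player best-responding; Nash payoffs (5, 7).
Novax's commitment gain: 8 − 7 = 1.

1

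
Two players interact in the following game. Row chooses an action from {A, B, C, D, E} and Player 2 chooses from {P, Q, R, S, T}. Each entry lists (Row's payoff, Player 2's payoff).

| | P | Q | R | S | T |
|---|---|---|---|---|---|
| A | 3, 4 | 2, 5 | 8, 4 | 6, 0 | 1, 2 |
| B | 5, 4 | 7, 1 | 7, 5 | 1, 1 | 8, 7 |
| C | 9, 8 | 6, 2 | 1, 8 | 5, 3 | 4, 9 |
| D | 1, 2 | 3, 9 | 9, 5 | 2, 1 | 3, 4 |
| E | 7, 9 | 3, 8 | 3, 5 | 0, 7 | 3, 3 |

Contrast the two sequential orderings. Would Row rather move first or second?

second

If Row leads: Player 2's best replies are A→Q, B→T, C→T, D→Q, E→P; Row's induced payoffs 2, 8, 4, 3, 7; outcome (B, T), payoffs (8, 7).
If Player 2 leads: Row's best replies are P→C, Q→B, R→D, S→A, T→B; Player 2's induced payoffs 8, 1, 5, 0, 7; outcome (C, P), payoffs (9, 8).
Row gets 8 moving first and 9 moving second, so Row prefers to move second.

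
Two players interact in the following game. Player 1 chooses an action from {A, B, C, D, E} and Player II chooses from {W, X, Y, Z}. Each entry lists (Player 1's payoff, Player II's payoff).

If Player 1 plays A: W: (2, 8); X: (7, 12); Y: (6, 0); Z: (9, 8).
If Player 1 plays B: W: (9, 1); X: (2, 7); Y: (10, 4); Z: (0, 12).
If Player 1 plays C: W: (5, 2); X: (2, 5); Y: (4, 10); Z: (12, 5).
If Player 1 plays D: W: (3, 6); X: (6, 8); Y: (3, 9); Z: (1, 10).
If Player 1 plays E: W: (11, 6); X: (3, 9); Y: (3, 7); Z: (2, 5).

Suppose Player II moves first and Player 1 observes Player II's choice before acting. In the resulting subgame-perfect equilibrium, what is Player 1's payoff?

Work backward from Player 1's decision.
- W: Player 1 compares 2, 9, 5, 3, 11 and picks E; Player II would get 6.
- X: Player 1 compares 7, 2, 2, 6, 3 and picks A; Player II would get 12.
- Y: Player 1 compares 6, 10, 4, 3, 3 and picks B; Player II would get 4.
- Z: Player 1 compares 9, 0, 12, 1, 2 and picks C; Player II would get 5.
Player II's induced payoffs are 6, 12, 4, 5, so Player II commits to X. Subgame-perfect outcome: (A, X) with payoffs (7, 12).

7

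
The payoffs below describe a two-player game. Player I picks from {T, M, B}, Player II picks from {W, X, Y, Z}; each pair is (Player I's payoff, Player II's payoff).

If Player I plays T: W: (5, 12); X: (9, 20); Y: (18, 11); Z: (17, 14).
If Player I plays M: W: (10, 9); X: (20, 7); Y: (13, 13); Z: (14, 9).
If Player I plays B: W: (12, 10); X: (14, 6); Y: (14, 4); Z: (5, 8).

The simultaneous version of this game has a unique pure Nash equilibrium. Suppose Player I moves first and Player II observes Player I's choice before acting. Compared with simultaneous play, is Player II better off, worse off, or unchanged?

Backward induction with Player I moving first.
- T → Player II plays X (best of 12, 20, 11, 14); Player I gets 9.
- M → Player II plays Y (best of 9, 7, 13, 9); Player I gets 13.
- B → Player II plays W (best of 10, 6, 4, 8); Player I gets 12.
Player I's induced payoffs are 9, 13, 12, so Player I commits to M. Subgame-perfect outcome: (M, Y) with payoffs (13, 13).
For the simultaneous game, intersect best replies.
Player I's best replies: W→B; X→M; Y→T; Z→T.
Player II's best replies: T→X; M→Y; B→W.
The unique mutual best reply is (B, W), giving (12, 10).
Player II earns 13 sequentially versus 10 at the Nash outcome: better off.

better off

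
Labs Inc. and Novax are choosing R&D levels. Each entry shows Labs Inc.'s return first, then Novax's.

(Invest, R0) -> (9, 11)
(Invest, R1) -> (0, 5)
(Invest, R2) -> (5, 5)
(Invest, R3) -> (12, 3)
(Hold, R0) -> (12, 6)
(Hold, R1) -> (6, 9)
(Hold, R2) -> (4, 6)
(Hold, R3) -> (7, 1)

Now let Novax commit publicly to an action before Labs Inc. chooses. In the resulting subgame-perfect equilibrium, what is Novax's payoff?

9

Labs Inc. best-responds to each possible Novax move:
- R0: Labs Inc. compares 9, 12 and picks Hold; Novax would get 6.
- R1: Labs Inc. compares 0, 6 and picks Hold; Novax would get 9.
- R2: Labs Inc. compares 5, 4 and picks Invest; Novax would get 5.
- R3: Labs Inc. compares 12, 7 and picks Invest; Novax would get 3.
Novax's induced payoffs are 6, 9, 5, 3, so Novax commits to R1. Subgame-perfect outcome: (Hold, R1) with payoffs (6, 9).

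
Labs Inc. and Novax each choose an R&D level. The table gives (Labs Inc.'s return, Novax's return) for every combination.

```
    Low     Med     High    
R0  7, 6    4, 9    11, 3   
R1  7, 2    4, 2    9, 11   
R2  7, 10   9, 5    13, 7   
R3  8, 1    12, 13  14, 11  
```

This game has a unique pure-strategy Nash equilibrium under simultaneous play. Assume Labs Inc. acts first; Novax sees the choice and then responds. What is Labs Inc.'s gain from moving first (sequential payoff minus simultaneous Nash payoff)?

Work backward from Novax's decision.
- R0: Novax compares 6, 9, 3 and picks Med; Labs Inc. would get 4.
- R1: Novax compares 2, 2, 11 and picks High; Labs Inc. would get 9.
- R2: Novax compares 10, 5, 7 and picks Low; Labs Inc. would get 7.
- R3: Novax compares 1, 13, 11 and picks Med; Labs Inc. would get 12.
Labs Inc.'s induced payoffs are 4, 9, 7, 12, so Labs Inc. commits to R3. Subgame-perfect outcome: (R3, Med) with payoffs (12, 13).
Now find the simultaneous Nash equilibrium.
Labs Inc.'s best replies: Low→R3; Med→R3; High→R3.
Novax's best replies: R0→Med; R1→High; R2→Low; R3→Med.
The unique mutual best reply is (R3, Med), giving (12, 13).
Labs Inc.'s commitment gain: 12 − 12 = 0.

0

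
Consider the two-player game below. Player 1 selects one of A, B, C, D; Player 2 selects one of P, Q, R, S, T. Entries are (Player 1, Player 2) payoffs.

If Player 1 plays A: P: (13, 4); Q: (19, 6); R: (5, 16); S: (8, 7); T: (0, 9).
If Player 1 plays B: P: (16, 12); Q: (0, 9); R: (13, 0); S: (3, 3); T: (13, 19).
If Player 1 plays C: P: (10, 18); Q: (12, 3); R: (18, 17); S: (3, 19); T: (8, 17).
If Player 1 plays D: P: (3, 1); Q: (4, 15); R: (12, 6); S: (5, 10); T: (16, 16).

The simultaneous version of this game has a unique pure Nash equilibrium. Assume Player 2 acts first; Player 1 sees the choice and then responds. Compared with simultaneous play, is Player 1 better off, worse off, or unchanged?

Solve by backward induction (Player 2 leads).
- P: Player 1 compares 13, 16, 10, 3 and picks B; Player 2 would get 12.
- Q: Player 1 compares 19, 0, 12, 4 and picks A; Player 2 would get 6.
- R: Player 1 compares 5, 13, 18, 12 and picks C; Player 2 would get 17.
- S: Player 1 compares 8, 3, 3, 5 and picks A; Player 2 would get 7.
- T: Player 1 compares 0, 13, 8, 16 and picks D; Player 2 would get 16.
Maximizing over 12, 6, 17, 7, 16, Player 2 chooses R. Subgame-perfect outcome: (C, R) with payoffs (18, 17).
Now find the simultaneous Nash equilibrium.
Player 1's best replies: P→B; Q→A; R→C; S→A; T→D.
Player 2's best replies: A→R; B→T; C→S; D→T.
Only (D, T) has each player best-responding; Nash payoffs (16, 16).
Player 1 earns 18 sequentially versus 16 at the Nash outcome: better off.

better off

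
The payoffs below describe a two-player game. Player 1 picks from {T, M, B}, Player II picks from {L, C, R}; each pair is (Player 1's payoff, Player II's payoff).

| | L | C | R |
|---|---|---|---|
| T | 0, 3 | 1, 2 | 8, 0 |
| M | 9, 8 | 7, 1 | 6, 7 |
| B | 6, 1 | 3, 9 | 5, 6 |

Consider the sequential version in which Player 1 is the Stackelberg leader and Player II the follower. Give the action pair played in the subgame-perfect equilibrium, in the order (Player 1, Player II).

Work backward from Player II's decision.
- T: BR = L, leader payoff 0.
- M: BR = L, leader payoff 9.
- B: BR = C, leader payoff 3.
Maximizing over 0, 9, 3, Player 1 chooses M. Subgame-perfect outcome: (M, L) with payoffs (9, 8).

(M, L)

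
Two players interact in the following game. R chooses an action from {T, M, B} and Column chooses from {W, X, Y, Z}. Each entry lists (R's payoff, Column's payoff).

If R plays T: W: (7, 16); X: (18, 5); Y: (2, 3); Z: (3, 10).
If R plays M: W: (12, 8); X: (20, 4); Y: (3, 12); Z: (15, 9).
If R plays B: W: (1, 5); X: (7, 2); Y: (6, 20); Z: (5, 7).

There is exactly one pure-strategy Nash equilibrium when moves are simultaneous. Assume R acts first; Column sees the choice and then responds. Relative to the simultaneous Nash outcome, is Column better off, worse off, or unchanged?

Solve by backward induction (R leads).
- T → Column plays W (best of 16, 5, 3, 10); R gets 7.
- M → Column plays Y (best of 8, 4, 12, 9); R gets 3.
- B → Column plays Y (best of 5, 2, 20, 7); R gets 6.
Maximizing over 7, 3, 6, R chooses T. Subgame-perfect outcome: (T, W) with payoffs (7, 16).
For the simultaneous game, intersect best replies.
R's best replies: W→M; X→M; Y→B; Z→M.
Column's best replies: T→W; M→Y; B→Y.
The unique mutual best reply is (B, Y), giving (6, 20).
Column earns 16 sequentially versus 20 at the Nash outcome: worse off.

worse off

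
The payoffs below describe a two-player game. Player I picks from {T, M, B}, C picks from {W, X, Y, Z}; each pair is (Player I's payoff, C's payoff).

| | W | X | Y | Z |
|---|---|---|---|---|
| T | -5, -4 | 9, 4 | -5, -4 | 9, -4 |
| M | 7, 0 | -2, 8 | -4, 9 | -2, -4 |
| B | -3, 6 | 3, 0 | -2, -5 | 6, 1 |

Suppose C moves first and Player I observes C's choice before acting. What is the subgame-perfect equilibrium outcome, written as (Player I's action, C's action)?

Work backward from Player I's decision.
- W: Player I compares -5, 7, -3 and picks M; C would get 0.
- X: Player I compares 9, -2, 3 and picks T; C would get 4.
- Y: Player I compares -5, -4, -2 and picks B; C would get -5.
- Z: Player I compares 9, -2, 6 and picks T; C would get -4.
Maximizing over 0, 4, -5, -4, C chooses X. Subgame-perfect outcome: (T, X) with payoffs (9, 4).

(T, X)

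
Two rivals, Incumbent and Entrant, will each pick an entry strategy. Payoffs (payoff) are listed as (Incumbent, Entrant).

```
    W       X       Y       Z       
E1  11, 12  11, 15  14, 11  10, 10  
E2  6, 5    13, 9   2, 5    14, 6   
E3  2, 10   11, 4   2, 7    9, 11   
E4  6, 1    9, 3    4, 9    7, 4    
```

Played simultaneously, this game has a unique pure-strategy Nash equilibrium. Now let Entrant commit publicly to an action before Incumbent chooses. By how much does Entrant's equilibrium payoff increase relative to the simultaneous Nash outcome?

Solve by backward induction (Entrant leads).
- W: Incumbent compares 11, 6, 2, 6 and picks E1; Entrant would get 12.
- X: Incumbent compares 11, 13, 11, 9 and picks E2; Entrant would get 9.
- Y: Incumbent compares 14, 2, 2, 4 and picks E1; Entrant would get 11.
- Z: Incumbent compares 10, 14, 9, 7 and picks E2; Entrant would get 6.
Entrant's induced payoffs are 12, 9, 11, 6, so Entrant commits to W. Subgame-perfect outcome: (E1, W) with payoffs (11, 12).
For the simultaneous game, intersect best replies.
Incumbent's best replies: W→E1; X→E2; Y→E1; Z→E2.
Entrant's best replies: E1→X; E2→X; E3→Z; E4→Y.
The unique mutual best reply is (E2, X), giving (13, 9).
Entrant's commitment gain: 12 − 9 = 3.

3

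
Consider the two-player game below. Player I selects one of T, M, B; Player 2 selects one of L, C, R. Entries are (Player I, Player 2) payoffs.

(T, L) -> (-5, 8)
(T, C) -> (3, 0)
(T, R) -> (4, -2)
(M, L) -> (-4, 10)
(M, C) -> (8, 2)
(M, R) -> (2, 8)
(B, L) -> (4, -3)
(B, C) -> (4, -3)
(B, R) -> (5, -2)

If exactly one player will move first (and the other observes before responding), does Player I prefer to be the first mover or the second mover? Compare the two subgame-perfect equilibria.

second

If Player I leads: Player 2's best replies are T→L, M→L, B→R; Player I's induced payoffs -5, -4, 5; outcome (B, R), payoffs (5, -2).
If Player 2 leads: Player I's best replies are L→B, C→M, R→B; Player 2's induced payoffs -3, 2, -2; outcome (M, C), payoffs (8, 2).
Player I gets 5 moving first and 8 moving second, so Player I prefers to move second.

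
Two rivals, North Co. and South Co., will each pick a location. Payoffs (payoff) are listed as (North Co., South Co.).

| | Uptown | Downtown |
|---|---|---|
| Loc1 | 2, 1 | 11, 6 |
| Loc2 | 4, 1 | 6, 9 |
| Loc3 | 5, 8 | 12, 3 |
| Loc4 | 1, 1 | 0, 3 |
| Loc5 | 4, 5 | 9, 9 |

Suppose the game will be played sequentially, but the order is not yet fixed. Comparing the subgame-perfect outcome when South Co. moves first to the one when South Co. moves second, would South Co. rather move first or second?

If North Co. leads: South Co.'s best replies are Loc1→Downtown, Loc2→Downtown, Loc3→Uptown, Loc4→Downtown, Loc5→Downtown; North Co.'s induced payoffs 11, 6, 5, 0, 9; outcome (Loc1, Downtown), payoffs (11, 6).
If South Co. leads: North Co.'s best replies are Uptown→Loc3, Downtown→Loc3; South Co.'s induced payoffs 8, 3; outcome (Loc3, Uptown), payoffs (5, 8).
South Co. gets 8 moving first and 6 moving second, so South Co. prefers to move first.

first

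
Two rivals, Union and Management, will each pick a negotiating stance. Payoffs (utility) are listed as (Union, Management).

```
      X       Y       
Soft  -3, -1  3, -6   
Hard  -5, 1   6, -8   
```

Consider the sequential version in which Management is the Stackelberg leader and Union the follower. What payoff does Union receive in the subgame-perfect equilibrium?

Union best-responds to each possible Management move:
- X: BR = Soft, leader payoff -1.
- Y: BR = Hard, leader payoff -8.
Maximizing over -1, -8, Management chooses X. Subgame-perfect outcome: (Soft, X) with payoffs (-3, -1).

-3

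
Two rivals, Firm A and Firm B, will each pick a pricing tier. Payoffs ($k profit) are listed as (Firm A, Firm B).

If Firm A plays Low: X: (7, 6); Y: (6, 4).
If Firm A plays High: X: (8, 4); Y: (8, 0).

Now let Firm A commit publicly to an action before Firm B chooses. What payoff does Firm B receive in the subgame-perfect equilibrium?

4

Firm B best-responds to each possible Firm A move:
- Low: Firm B compares 6, 4 and picks X; Firm A would get 7.
- High: Firm B compares 4, 0 and picks X; Firm A would get 8.
Firm A's induced payoffs are 7, 8, so Firm A commits to High. Subgame-perfect outcome: (High, X) with payoffs (8, 4).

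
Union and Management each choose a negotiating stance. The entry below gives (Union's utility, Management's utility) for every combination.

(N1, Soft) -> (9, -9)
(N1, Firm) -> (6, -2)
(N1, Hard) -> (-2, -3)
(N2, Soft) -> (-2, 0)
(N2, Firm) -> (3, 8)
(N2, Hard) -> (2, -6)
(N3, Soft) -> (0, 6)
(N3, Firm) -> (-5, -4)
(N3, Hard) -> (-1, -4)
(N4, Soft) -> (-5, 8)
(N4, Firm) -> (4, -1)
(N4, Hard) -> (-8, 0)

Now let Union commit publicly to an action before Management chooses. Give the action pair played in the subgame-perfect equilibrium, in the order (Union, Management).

Solve by backward induction (Union leads).
- N1 → Management plays Firm (best of -9, -2, -3); Union gets 6.
- N2 → Management plays Firm (best of 0, 8, -6); Union gets 3.
- N3 → Management plays Soft (best of 6, -4, -4); Union gets 0.
- N4 → Management plays Soft (best of 8, -1, 0); Union gets -5.
Union's induced payoffs are 6, 3, 0, -5, so Union commits to N1. Subgame-perfect outcome: (N1, Firm) with payoffs (6, -2).

(N1, Firm)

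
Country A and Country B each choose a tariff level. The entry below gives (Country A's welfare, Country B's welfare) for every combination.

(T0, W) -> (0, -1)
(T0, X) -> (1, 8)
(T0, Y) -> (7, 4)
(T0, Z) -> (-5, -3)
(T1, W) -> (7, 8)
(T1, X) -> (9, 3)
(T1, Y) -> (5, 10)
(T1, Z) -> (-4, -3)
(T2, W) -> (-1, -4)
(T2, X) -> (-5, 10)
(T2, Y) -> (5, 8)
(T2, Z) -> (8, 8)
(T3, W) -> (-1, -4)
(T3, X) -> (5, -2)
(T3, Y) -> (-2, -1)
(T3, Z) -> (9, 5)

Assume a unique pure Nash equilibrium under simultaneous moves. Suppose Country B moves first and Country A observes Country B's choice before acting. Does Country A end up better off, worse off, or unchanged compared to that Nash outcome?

worse off

Solve by backward induction (Country B leads).
- W → Country A plays T1 (best of 0, 7, -1, -1); Country B gets 8.
- X → Country A plays T1 (best of 1, 9, -5, 5); Country B gets 3.
- Y → Country A plays T0 (best of 7, 5, 5, -2); Country B gets 4.
- Z → Country A plays T3 (best of -5, -4, 8, 9); Country B gets 5.
Maximizing over 8, 3, 4, 5, Country B chooses W. Subgame-perfect outcome: (T1, W) with payoffs (7, 8).
For the simultaneous game, intersect best replies.
Country A's best replies: W→T1; X→T1; Y→T0; Z→T3.
Country B's best replies: T0→X; T1→Y; T2→X; T3→Z.
Only (T3, Z) has each player best-responding; Nash payoffs (9, 5).
Country A earns 7 sequentially versus 9 at the Nash outcome: worse off.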